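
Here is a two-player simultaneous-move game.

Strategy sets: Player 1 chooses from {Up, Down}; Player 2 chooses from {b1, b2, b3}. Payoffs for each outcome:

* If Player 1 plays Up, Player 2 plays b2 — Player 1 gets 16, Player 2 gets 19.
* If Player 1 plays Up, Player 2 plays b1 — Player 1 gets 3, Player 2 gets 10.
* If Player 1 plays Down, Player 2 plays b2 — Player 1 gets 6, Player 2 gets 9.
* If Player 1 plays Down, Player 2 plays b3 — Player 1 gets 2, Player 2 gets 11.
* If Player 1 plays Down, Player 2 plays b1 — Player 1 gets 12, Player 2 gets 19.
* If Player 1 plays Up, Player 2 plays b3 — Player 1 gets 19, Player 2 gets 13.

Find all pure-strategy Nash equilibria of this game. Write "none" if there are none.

(Up, b2); (Down, b1)

Player 1 against b1: payoffs 3, 12 → best response Down.
Player 1 against b2: payoffs 16, 6 → best response Up.
Player 1 against b3: payoffs 19, 2 → best response Up.
Player 2 against Up: payoffs 10, 19, 13 → best response b2.
Player 2 against Down: payoffs 19, 9, 11 → best response b1.
Mutual best responses: (Up, b2); (Down, b1).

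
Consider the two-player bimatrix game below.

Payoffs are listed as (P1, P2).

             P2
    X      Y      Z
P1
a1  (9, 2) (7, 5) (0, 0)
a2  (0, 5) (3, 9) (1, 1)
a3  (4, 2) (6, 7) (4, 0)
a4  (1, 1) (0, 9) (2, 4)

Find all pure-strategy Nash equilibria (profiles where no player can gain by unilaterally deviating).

For each player, find the best response to each opponent profile; mutual best responses are the pure NE.
P1 against X: payoffs 9, 0, 4, 1 → best response a1.
P1 against Y: payoffs 7, 3, 6, 0 → best response a1.
P1 against Z: payoffs 0, 1, 4, 2 → best response a3.
P2 against a1: payoffs 2, 5, 0 → best response Y.
P2 against a2: payoffs 5, 9, 1 → best response Y.
P2 against a3: payoffs 2, 7, 0 → best response Y.
P2 against a4: payoffs 1, 9, 4 → best response Y.
Mutual best responses: (a1, Y).

Pure NE: (a1, Y)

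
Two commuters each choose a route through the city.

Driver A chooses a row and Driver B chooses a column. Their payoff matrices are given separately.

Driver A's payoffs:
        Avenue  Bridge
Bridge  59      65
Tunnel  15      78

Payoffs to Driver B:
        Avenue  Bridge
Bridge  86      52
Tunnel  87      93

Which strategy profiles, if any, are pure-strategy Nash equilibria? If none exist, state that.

Driver A against Avenue: payoffs 59, 15 → best response Bridge.
Driver A against Bridge: payoffs 65, 78 → best response Tunnel.
Driver B against Bridge: payoffs 86, 52 → best response Avenue.
Driver B against Tunnel: payoffs 87, 93 → best response Bridge.
Mutual best responses: (Bridge, Avenue); (Tunnel, Bridge).

(Bridge, Avenue), (Tunnel, Bridge)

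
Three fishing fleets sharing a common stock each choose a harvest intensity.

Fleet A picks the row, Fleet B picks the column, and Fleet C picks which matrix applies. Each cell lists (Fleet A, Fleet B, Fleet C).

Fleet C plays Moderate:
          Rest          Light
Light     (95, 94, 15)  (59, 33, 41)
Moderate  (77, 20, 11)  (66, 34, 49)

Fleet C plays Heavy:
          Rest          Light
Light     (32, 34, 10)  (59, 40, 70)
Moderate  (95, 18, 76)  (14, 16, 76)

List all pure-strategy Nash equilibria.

(Light, Rest, Moderate): Fleet A gets 95, best alternative 77; Fleet B gets 94, best alternative 33; Fleet C gets 15, best alternative 10. No profitable deviation — NE.
(Light, Rest, Heavy): Fleet A can switch to Moderate (32 → 95). Not NE.
(Light, Light, Moderate): Fleet A can switch to Moderate (59 → 66). Not NE.
(Light, Light, Heavy): Fleet A gets 59, best alternative 14; Fleet B gets 40, best alternative 34; Fleet C gets 70, best alternative 41. No profitable deviation — NE.
(Moderate, Rest, Moderate): Fleet A can switch to Light (77 → 95). Not NE.
(Moderate, Rest, Heavy): Fleet A gets 95, best alternative 32; Fleet B gets 18, best alternative 16; Fleet C gets 76, best alternative 11. No profitable deviation — NE.
(Moderate, Light, Moderate): Fleet C can switch to Heavy (49 → 76). Not NE.
(Moderate, Light, Heavy): Fleet A can switch to Light (14 → 59). Not NE.

The pure Nash equilibria are (Light, Rest, Moderate); (Light, Light, Heavy); (Moderate, Rest, Heavy).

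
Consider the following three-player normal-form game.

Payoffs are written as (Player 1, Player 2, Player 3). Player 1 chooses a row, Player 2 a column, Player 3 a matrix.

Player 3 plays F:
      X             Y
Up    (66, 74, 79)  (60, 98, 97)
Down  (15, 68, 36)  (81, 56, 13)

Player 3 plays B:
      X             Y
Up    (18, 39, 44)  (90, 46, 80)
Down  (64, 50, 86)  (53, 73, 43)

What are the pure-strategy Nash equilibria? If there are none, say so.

There is no pure-strategy Nash equilibrium.

(Up, X, F): Player 2 can switch to Y (74 → 98). Not NE.
(Up, X, B): Player 1 can switch to Down (18 → 64). Not NE.
(Up, Y, F): Player 1 can switch to Down (60 → 81). Not NE.
(Up, Y, B): Player 3 can switch to F (80 → 97). Not NE.
(Down, X, F): Player 1 can switch to Up (15 → 66). Not NE.
(Down, X, B): Player 2 can switch to Y (50 → 73). Not NE.
(Down, Y, F): Player 2 can switch to X (56 → 68). Not NE.
(Down, Y, B): Player 1 can switch to Up (53 → 90). Not NE.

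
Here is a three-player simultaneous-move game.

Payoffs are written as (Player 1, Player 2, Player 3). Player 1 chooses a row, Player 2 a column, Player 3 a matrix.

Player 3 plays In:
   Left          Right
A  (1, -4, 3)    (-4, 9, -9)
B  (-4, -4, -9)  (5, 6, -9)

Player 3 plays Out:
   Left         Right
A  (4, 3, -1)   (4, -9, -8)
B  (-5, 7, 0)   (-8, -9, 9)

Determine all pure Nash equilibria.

Mark each player's best response to every combination of opponents' strategies; a profile where every player is best-responding is a pure Nash equilibrium.
Player 1 against (Left, In): payoffs 1, -4 → best response A.
Player 1 against (Left, Out): payoffs 4, -5 → best response A.
Player 1 against (Right, In): payoffs -4, 5 → best response B.
Player 1 against (Right, Out): payoffs 4, -8 → best response A.
Player 2 against (A, In): payoffs -4, 9 → best response Right.
Player 2 against (A, Out): payoffs 3, -9 → best response Left.
Player 2 against (B, In): payoffs -4, 6 → best response Right.
Player 2 against (B, Out): payoffs 7, -9 → best response Left.
Player 3 against (A, Left): payoffs 3, -1 → best response In.
Player 3 against (A, Right): payoffs -9, -8 → best response Out.
Player 3 against (B, Left): payoffs -9, 0 → best response Out.
Player 3 against (B, Right): payoffs -9, 9 → best response Out.
No profile is a mutual best response for all players.

none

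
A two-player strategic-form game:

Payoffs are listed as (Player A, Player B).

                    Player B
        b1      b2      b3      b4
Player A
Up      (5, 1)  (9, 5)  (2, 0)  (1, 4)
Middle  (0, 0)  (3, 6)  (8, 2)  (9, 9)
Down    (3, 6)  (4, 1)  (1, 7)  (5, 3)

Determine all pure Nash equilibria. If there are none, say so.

For each player, find the best response to each opponent profile; mutual best responses are the pure NE.
Player A against b1: payoffs 5, 0, 3 → best response Up.
Player A against b2: payoffs 9, 3, 4 → best response Up.
Player A against b3: payoffs 2, 8, 1 → best response Middle.
Player A against b4: payoffs 1, 9, 5 → best response Middle.
Player B against Up: payoffs 1, 5, 0, 4 → best response b2.
Player B against Middle: payoffs 0, 6, 2, 9 → best response b4.
Player B against Down: payoffs 6, 1, 7, 3 → best response b3.
Mutual best responses: (Up, b2); (Middle, b4).

(Up, b2) and (Middle, b4)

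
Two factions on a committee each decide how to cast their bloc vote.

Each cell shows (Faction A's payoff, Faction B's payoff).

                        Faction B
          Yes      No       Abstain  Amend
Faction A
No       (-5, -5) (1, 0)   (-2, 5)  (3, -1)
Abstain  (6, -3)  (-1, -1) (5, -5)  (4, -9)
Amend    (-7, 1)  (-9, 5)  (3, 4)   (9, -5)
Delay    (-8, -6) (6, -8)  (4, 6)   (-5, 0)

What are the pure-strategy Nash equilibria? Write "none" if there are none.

Mark each player's best response to every combination of opponents' strategies; a profile where every player is best-responding is a pure Nash equilibrium.
Faction A against Yes: payoffs -5, 6, -7, -8 → best response Abstain.
Faction A against No: payoffs 1, -1, -9, 6 → best response Delay.
Faction A against Abstain: payoffs -2, 5, 3, 4 → best response Abstain.
Faction A against Amend: payoffs 3, 4, 9, -5 → best response Amend.
Faction B against No: payoffs -5, 0, 5, -1 → best response Abstain.
Faction B against Abstain: payoffs -3, -1, -5, -9 → best response No.
Faction B against Amend: payoffs 1, 5, 4, -5 → best response No.
Faction B against Delay: payoffs -6, -8, 6, 0 → best response Abstain.
No profile is a mutual best response for all players.

There is no pure-strategy Nash equilibrium.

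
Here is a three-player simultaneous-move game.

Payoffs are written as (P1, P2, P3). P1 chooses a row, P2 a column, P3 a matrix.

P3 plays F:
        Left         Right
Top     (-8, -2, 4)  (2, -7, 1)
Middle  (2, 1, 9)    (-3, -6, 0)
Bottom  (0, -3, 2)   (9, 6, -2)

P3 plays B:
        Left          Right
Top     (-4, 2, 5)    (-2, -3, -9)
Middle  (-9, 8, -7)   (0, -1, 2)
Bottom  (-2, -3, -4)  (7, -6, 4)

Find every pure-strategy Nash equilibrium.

(Top, Left, F): P1 can switch to Middle (-8 → 2). Not NE.
(Top, Left, B): P1 can switch to Bottom (-4 → -2). Not NE.
(Top, Right, F): P1 can switch to Bottom (2 → 9). Not NE.
(Top, Right, B): P1 can switch to Middle (-2 → 0). Not NE.
(Middle, Left, F): P1 gets 2, best alternative 0; P2 gets 1, best alternative -6; P3 gets 9, best alternative -7. No profitable deviation — NE.
(Middle, Left, B): P1 can switch to Top (-9 → -4). Not NE.
(Middle, Right, F): P1 can switch to Top (-3 → 2). Not NE.
(The remaining 5 profiles each have a profitable deviation by the same check.)

(Middle, Left, F)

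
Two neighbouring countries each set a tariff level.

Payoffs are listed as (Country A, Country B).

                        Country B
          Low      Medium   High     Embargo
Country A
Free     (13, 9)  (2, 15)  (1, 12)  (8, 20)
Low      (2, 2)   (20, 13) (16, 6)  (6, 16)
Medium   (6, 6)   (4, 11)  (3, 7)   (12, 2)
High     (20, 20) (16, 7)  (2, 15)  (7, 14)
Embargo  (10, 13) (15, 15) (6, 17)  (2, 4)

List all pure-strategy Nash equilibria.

The unique pure-strategy Nash equilibrium is (High, Low).

(Free, Low): Country A can switch to High (13 → 20). Not NE.
(Free, Medium): Country A can switch to Low (2 → 20). Not NE.
(Free, High): Country A can switch to Low (1 → 16). Not NE.
(Free, Embargo): Country A can switch to Medium (8 → 12). Not NE.
(Low, Low): Country A can switch to Free (2 → 13). Not NE.
(Low, Medium): Country B can switch to Embargo (13 → 16). Not NE.
(Low, High): Country B can switch to Medium (6 → 13). Not NE.
(Low, Embargo): Country A can switch to Free (6 → 8). Not NE.
(Medium, Low): Country A can switch to Free (6 → 13). Not NE.
(Medium, Medium): Country A can switch to Low (4 → 20). Not NE.
(High, Low): Country A gets 20, best alternative 13; Country B gets 20, best alternative 15. No profitable deviation — NE.
(The remaining 9 profiles each have a profitable deviation by the same check.)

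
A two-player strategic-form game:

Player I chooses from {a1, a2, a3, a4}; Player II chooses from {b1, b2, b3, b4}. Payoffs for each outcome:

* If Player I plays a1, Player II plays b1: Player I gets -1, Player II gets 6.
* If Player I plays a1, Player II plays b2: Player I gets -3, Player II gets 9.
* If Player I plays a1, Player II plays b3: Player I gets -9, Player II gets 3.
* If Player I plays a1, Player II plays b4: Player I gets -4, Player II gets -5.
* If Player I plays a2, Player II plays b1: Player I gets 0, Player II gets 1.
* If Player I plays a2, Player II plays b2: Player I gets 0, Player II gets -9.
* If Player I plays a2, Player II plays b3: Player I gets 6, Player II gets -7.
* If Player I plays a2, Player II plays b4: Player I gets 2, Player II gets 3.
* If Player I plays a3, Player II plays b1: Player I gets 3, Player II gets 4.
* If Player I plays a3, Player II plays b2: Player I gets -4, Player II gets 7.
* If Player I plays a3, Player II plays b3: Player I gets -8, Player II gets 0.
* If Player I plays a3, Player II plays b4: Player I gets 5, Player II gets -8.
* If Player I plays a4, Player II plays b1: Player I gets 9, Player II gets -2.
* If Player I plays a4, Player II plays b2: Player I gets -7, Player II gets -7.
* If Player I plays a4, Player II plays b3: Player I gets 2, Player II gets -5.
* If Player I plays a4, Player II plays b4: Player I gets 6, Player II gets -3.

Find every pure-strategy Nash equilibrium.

(a4, b1)

Player I against b1: payoffs -1, 0, 3, 9 → best response a4.
Player I against b2: payoffs -3, 0, -4, -7 → best response a2.
Player I against b3: payoffs -9, 6, -8, 2 → best response a2.
Player I against b4: payoffs -4, 2, 5, 6 → best response a4.
Player II against a1: payoffs 6, 9, 3, -5 → best response b2.
Player II against a2: payoffs 1, -9, -7, 3 → best response b4.
Player II against a3: payoffs 4, 7, 0, -8 → best response b2.
Player II against a4: payoffs -2, -7, -5, -3 → best response b1.
Mutual best responses: (a4, b1).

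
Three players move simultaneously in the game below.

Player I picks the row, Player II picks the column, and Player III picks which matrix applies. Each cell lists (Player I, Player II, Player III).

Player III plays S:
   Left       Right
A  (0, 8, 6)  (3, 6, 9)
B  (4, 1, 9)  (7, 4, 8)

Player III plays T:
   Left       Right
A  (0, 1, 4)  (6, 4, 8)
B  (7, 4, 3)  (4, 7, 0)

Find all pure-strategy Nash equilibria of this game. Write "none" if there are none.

(B, Right, S)

For each strategy profile, look for a profitable unilateral deviation.
(A, Left, S): Player I can switch to B (0 → 4). Not NE.
(A, Left, T): Player I can switch to B (0 → 7). Not NE.
(A, Right, S): Player I can switch to B (3 → 7). Not NE.
(A, Right, T): Player III can switch to S (8 → 9). Not NE.
(B, Left, S): Player II can switch to Right (1 → 4). Not NE.
(B, Left, T): Player II can switch to Right (4 → 7). Not NE.
(B, Right, S): Player I gets 7, best alternative 3; Player II gets 4, best alternative 1; Player III gets 8, best alternative 0. No profitable deviation — NE.
(B, Right, T): Player I can switch to A (4 → 6). Not NE.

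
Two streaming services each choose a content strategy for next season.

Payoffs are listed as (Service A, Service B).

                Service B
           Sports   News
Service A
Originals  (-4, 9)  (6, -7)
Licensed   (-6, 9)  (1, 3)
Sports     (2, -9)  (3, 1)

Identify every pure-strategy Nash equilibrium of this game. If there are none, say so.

This game has no pure Nash equilibrium.

(Originals, Sports): Service A can switch to Sports (-4 → 2). Not NE.
(Originals, News): Service B can switch to Sports (-7 → 9). Not NE.
(Licensed, Sports): Service A can switch to Originals (-6 → -4). Not NE.
(Licensed, News): Service A can switch to Originals (1 → 6). Not NE.
(Sports, Sports): Service B can switch to News (-9 → 1). Not NE.
(Sports, News): Service A can switch to Originals (3 → 6). Not NE.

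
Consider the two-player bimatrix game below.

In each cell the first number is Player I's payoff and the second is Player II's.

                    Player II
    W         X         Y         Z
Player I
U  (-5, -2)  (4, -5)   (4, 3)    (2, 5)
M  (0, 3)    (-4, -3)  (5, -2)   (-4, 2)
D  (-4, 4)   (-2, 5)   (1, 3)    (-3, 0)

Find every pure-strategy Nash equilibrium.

Pure-strategy Nash equilibria: (U, Z) and (M, W)

(U, W): Player I can switch to M (-5 → 0). Not NE.
(U, X): Player II can switch to W (-5 → -2). Not NE.
(U, Y): Player I can switch to M (4 → 5). Not NE.
(U, Z): Player I gets 2, best alternative -3; Player II gets 5, best alternative 3. No profitable deviation — NE.
(M, W): Player I gets 0, best alternative -4; Player II gets 3, best alternative 2. No profitable deviation — NE.
(M, X): Player I can switch to U (-4 → 4). Not NE.
(M, Y): Player II can switch to W (-2 → 3). Not NE.
(M, Z): Player I can switch to U (-4 → 2). Not NE.
(D, W): Player I can switch to M (-4 → 0). Not NE.
(D, X): Player I can switch to U (-2 → 4). Not NE.
(D, Y): Player I can switch to U (1 → 4). Not NE.
(D, Z): Player I can switch to U (-3 → 2). Not NE.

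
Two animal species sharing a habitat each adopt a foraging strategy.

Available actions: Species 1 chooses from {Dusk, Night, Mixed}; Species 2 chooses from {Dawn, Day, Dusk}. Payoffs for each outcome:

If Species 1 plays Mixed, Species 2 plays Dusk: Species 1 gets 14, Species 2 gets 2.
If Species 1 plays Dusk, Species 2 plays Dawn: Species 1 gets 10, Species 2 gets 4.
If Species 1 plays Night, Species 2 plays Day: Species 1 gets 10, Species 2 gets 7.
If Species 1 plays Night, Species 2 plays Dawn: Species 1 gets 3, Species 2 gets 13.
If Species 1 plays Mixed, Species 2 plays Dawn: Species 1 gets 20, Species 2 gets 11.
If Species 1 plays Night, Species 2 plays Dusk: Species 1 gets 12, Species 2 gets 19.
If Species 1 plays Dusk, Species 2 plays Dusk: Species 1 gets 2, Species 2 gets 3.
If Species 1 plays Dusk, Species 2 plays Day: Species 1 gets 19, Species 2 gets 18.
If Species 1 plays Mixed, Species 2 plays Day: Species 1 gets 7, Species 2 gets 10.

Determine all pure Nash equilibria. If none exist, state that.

Species 1 against Dawn: payoffs 10, 3, 20 → best response Mixed.
Species 1 against Day: payoffs 19, 10, 7 → best response Dusk.
Species 1 against Dusk: payoffs 2, 12, 14 → best response Mixed.
Species 2 against Dusk: payoffs 4, 18, 3 → best response Day.
Species 2 against Night: payoffs 13, 7, 19 → best response Dusk.
Species 2 against Mixed: payoffs 11, 10, 2 → best response Dawn.
Mutual best responses: (Dusk, Day); (Mixed, Dawn).

(Dusk, Day); (Mixed, Dawn)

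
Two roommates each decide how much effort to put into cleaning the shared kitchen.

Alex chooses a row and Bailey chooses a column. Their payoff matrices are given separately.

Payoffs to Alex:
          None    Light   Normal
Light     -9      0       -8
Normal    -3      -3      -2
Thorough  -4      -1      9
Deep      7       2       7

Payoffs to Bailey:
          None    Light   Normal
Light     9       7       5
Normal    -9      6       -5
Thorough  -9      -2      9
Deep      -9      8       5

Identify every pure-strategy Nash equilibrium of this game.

(Thorough, Normal); (Deep, Light)

Mark each player's best response to every combination of opponents' strategies; a profile where every player is best-responding is a pure Nash equilibrium.
Alex against None: payoffs -9, -3, -4, 7 → best response Deep.
Alex against Light: payoffs 0, -3, -1, 2 → best response Deep.
Alex against Normal: payoffs -8, -2, 9, 7 → best response Thorough.
Bailey against Light: payoffs 9, 7, 5 → best response None.
Bailey against Normal: payoffs -9, 6, -5 → best response Light.
Bailey against Thorough: payoffs -9, -2, 9 → best response Normal.
Bailey against Deep: payoffs -9, 8, 5 → best response Light.
Mutual best responses: (Thorough, Normal); (Deep, Light).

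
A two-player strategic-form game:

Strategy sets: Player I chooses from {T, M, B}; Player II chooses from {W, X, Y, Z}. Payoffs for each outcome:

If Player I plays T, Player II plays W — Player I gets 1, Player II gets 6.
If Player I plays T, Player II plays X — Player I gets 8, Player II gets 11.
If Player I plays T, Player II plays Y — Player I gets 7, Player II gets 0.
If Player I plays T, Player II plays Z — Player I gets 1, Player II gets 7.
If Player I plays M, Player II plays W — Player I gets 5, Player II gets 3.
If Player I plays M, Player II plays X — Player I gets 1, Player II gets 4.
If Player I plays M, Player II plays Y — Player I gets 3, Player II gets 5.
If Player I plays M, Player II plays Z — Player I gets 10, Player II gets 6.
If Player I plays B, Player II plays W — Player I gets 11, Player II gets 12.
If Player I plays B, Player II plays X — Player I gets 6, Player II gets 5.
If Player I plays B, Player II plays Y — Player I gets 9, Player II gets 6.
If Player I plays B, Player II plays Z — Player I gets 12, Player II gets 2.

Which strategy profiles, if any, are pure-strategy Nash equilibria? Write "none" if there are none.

(T, W): Player I can switch to M (1 → 5). Not NE.
(T, X): Player I gets 8, best alternative 6; Player II gets 11, best alternative 7. No profitable deviation — NE.
(T, Y): Player I can switch to B (7 → 9). Not NE.
(T, Z): Player I can switch to M (1 → 10). Not NE.
(M, W): Player I can switch to B (5 → 11). Not NE.
(M, X): Player I can switch to T (1 → 8). Not NE.
(M, Y): Player I can switch to T (3 → 7). Not NE.
(M, Z): Player I can switch to B (10 → 12). Not NE.
(B, W): Player I gets 11, best alternative 5; Player II gets 12, best alternative 6. No profitable deviation — NE.
(B, X): Player I can switch to T (6 → 8). Not NE.
(B, Y): Player II can switch to W (6 → 12). Not NE.
(B, Z): Player II can switch to W (2 → 12). Not NE.

(T, X), (B, W)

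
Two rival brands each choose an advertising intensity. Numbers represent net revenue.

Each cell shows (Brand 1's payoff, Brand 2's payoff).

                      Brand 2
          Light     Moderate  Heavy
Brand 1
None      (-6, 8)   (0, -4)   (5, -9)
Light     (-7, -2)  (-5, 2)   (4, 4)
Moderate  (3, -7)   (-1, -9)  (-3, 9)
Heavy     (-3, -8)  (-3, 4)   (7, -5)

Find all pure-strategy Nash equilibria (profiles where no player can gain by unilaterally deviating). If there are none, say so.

This game has no pure Nash equilibrium.

Brand 1 against Light: payoffs -6, -7, 3, -3 → best response Moderate.
Brand 1 against Moderate: payoffs 0, -5, -1, -3 → best response None.
Brand 1 against Heavy: payoffs 5, 4, -3, 7 → best response Heavy.
Brand 2 against None: payoffs 8, -4, -9 → best response Light.
Brand 2 against Light: payoffs -2, 2, 4 → best response Heavy.
Brand 2 against Moderate: payoffs -7, -9, 9 → best response Heavy.
Brand 2 against Heavy: payoffs -8, 4, -5 → best response Moderate.
No profile is a mutual best response for all players.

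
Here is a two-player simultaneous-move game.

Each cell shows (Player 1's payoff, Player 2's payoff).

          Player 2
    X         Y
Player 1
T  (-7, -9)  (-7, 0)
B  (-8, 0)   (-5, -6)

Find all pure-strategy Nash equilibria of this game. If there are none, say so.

This game has no pure Nash equilibrium.

Player 1 against X: payoffs -7, -8 → best response T.
Player 1 against Y: payoffs -7, -5 → best response B.
Player 2 against T: payoffs -9, 0 → best response Y.
Player 2 against B: payoffs 0, -6 → best response X.
No profile is a mutual best response for all players.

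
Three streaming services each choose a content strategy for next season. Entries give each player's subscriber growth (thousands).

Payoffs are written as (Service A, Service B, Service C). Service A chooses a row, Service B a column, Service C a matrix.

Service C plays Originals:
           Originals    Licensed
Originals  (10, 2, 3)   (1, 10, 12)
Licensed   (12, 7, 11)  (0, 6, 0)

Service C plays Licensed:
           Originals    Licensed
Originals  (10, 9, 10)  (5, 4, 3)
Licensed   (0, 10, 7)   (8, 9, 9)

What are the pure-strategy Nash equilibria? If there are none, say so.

Pure-strategy Nash equilibria: (Originals, Originals, Licensed) and (Originals, Licensed, Originals) and (Licensed, Originals, Originals)

Service A against (Originals, Originals): payoffs 10, 12 → best response Licensed.
Service A against (Originals, Licensed): payoffs 10, 0 → best response Originals.
Service A against (Licensed, Originals): payoffs 1, 0 → best response Originals.
Service A against (Licensed, Licensed): payoffs 5, 8 → best response Licensed.
Service B against (Originals, Originals): payoffs 2, 10 → best response Licensed.
Service B against (Originals, Licensed): payoffs 9, 4 → best response Originals.
Service B against (Licensed, Originals): payoffs 7, 6 → best response Originals.
Service B against (Licensed, Licensed): payoffs 10, 9 → best response Originals.
Service C against (Originals, Originals): payoffs 3, 10 → best response Licensed.
Service C against (Originals, Licensed): payoffs 12, 3 → best response Originals.
Service C against (Licensed, Originals): payoffs 11, 7 → best response Originals.
Service C against (Licensed, Licensed): payoffs 0, 9 → best response Licensed.
Mutual best responses: (Originals, Originals, Licensed); (Originals, Licensed, Originals); (Licensed, Originals, Originals).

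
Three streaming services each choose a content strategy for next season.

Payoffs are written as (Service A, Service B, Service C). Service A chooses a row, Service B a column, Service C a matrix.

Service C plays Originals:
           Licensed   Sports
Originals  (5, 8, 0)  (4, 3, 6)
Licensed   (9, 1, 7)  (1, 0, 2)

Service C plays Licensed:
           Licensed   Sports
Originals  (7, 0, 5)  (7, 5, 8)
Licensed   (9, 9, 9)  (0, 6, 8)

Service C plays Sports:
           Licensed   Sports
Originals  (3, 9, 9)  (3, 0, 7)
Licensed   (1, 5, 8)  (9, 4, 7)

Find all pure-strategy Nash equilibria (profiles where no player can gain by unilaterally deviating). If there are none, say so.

Service A against (Licensed, Originals): payoffs 5, 9 → best response Licensed.
Service A against (Licensed, Licensed): payoffs 7, 9 → best response Licensed.
Service A against (Licensed, Sports): payoffs 3, 1 → best response Originals.
Service A against (Sports, Originals): payoffs 4, 1 → best response Originals.
Service A against (Sports, Licensed): payoffs 7, 0 → best response Originals.
Service A against (Sports, Sports): payoffs 3, 9 → best response Licensed.
Service B against (Originals, Originals): payoffs 8, 3 → best response Licensed.
Service B against (Originals, Licensed): payoffs 0, 5 → best response Sports.
Service B against (Originals, Sports): payoffs 9, 0 → best response Licensed.
Service B against (Licensed, Originals): payoffs 1, 0 → best response Licensed.
Service B against (Licensed, Licensed): payoffs 9, 6 → best response Licensed.
Service B against (Licensed, Sports): payoffs 5, 4 → best response Licensed.
Service C against (Originals, Licensed): payoffs 0, 5, 9 → best response Sports.
Service C against (Originals, Sports): payoffs 6, 8, 7 → best response Licensed.
Service C against (Licensed, Licensed): payoffs 7, 9, 8 → best response Licensed.
Service C against (Licensed, Sports): payoffs 2, 8, 7 → best response Licensed.
Mutual best responses: (Originals, Licensed, Sports); (Originals, Sports, Licensed); (Licensed, Licensed, Licensed).

The pure Nash equilibria are (Originals, Licensed, Sports) and (Originals, Sports, Licensed) and (Licensed, Licensed, Licensed).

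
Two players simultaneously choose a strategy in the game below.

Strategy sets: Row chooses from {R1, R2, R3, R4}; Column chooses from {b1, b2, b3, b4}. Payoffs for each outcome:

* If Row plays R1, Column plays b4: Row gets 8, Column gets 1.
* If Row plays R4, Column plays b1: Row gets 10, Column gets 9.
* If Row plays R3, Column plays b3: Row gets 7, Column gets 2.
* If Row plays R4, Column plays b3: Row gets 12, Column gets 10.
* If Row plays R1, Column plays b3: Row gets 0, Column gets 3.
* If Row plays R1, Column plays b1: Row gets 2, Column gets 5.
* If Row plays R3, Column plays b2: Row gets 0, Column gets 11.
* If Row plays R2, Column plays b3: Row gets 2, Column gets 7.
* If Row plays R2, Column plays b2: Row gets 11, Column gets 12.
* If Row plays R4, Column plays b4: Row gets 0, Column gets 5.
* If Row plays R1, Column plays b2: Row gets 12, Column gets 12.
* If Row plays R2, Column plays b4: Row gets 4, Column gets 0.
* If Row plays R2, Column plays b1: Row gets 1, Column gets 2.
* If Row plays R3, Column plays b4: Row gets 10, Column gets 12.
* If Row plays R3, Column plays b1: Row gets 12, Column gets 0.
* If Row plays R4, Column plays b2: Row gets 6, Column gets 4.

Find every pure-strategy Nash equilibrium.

Row against b1: payoffs 2, 1, 12, 10 → best response R3.
Row against b2: payoffs 12, 11, 0, 6 → best response R1.
Row against b3: payoffs 0, 2, 7, 12 → best response R4.
Row against b4: payoffs 8, 4, 10, 0 → best response R3.
Column against R1: payoffs 5, 12, 3, 1 → best response b2.
Column against R2: payoffs 2, 12, 7, 0 → best response b2.
Column against R3: payoffs 0, 11, 2, 12 → best response b4.
Column against R4: payoffs 9, 4, 10, 5 → best response b3.
Mutual best responses: (R1, b2); (R3, b4); (R4, b3).

(R1, b2), (R3, b4), (R4, b3)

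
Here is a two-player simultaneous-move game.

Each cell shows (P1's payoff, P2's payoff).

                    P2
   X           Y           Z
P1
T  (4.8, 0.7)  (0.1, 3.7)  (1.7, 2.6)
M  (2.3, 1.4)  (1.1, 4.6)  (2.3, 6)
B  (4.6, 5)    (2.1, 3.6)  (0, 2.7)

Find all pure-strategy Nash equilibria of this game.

Mark each player's best response to every combination of opponents' strategies; a profile where every player is best-responding is a pure Nash equilibrium.
P1 against X: payoffs 4.8, 2.3, 4.6 → best response T.
P1 against Y: payoffs 0.1, 1.1, 2.1 → best response B.
P1 against Z: payoffs 1.7, 2.3, 0 → best response M.
P2 against T: payoffs 0.7, 3.7, 2.6 → best response Y.
P2 against M: payoffs 1.4, 4.6, 6 → best response Z.
P2 against B: payoffs 5, 3.6, 2.7 → best response X.
Mutual best responses: (M, Z).

(M, Z)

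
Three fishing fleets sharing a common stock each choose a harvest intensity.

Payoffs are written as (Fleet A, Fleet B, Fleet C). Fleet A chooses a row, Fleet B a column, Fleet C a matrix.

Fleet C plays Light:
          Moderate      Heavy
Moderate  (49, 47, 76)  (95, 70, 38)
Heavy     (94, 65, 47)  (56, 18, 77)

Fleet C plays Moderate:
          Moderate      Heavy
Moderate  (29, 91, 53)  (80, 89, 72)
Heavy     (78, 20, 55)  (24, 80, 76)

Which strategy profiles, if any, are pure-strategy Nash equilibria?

(Moderate, Moderate, Light): Fleet A can switch to Heavy (49 → 94). Not NE.
(Moderate, Moderate, Moderate): Fleet A can switch to Heavy (29 → 78). Not NE.
(Moderate, Heavy, Light): Fleet C can switch to Moderate (38 → 72). Not NE.
(Moderate, Heavy, Moderate): Fleet B can switch to Moderate (89 → 91). Not NE.
(Heavy, Moderate, Light): Fleet C can switch to Moderate (47 → 55). Not NE.
(Heavy, Moderate, Moderate): Fleet B can switch to Heavy (20 → 80). Not NE.
(Heavy, Heavy, Light): Fleet A can switch to Moderate (56 → 95). Not NE.
(Heavy, Heavy, Moderate): Fleet A can switch to Moderate (24 → 80). Not NE.

No pure-strategy Nash equilibrium.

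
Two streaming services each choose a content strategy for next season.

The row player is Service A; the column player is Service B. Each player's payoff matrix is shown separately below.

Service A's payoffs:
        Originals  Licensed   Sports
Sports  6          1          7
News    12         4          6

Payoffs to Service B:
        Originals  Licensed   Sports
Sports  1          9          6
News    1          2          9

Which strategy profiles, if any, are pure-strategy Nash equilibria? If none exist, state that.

This game has no pure Nash equilibrium.

Service A against Originals: payoffs 6, 12 → best response News.
Service A against Licensed: payoffs 1, 4 → best response News.
Service A against Sports: payoffs 7, 6 → best response Sports.
Service B against Sports: payoffs 1, 9, 6 → best response Licensed.
Service B against News: payoffs 1, 2, 9 → best response Sports.
No profile is a mutual best response for all players.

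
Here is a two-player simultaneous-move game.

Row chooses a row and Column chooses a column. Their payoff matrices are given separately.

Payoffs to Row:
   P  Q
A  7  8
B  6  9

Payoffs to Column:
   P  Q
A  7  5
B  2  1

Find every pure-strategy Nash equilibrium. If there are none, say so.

Pure NE: (A, P)

Row against P: payoffs 7, 6 → best response A.
Row against Q: payoffs 8, 9 → best response B.
Column against A: payoffs 7, 5 → best response P.
Column against B: payoffs 2, 1 → best response P.
Mutual best responses: (A, P).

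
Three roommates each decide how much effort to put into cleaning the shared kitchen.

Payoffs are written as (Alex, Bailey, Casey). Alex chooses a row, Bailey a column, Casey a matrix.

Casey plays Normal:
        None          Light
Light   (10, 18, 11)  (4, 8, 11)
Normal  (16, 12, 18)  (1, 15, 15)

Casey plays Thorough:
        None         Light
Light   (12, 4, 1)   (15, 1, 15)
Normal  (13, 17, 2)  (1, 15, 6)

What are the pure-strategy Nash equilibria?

Alex against (None, Normal): payoffs 10, 16 → best response Normal.
Alex against (None, Thorough): payoffs 12, 13 → best response Normal.
Alex against (Light, Normal): payoffs 4, 1 → best response Light.
Alex against (Light, Thorough): payoffs 15, 1 → best response Light.
Bailey against (Light, Normal): payoffs 18, 8 → best response None.
Bailey against (Light, Thorough): payoffs 4, 1 → best response None.
Bailey against (Normal, Normal): payoffs 12, 15 → best response Light.
Bailey against (Normal, Thorough): payoffs 17, 15 → best response None.
Casey against (Light, None): payoffs 11, 1 → best response Normal.
Casey against (Light, Light): payoffs 11, 15 → best response Thorough.
Casey against (Normal, None): payoffs 18, 2 → best response Normal.
Casey against (Normal, Light): payoffs 15, 6 → best response Normal.
No profile is a mutual best response for all players.

There is no pure-strategy Nash equilibrium.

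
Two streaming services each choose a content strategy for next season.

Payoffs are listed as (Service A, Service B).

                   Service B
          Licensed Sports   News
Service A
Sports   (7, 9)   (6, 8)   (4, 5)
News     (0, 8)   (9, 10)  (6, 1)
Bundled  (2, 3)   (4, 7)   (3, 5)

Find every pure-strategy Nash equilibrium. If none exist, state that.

The pure Nash equilibria are (Sports, Licensed), (News, Sports).

(Sports, Licensed): Service A gets 7, best alternative 2; Service B gets 9, best alternative 8. No profitable deviation — NE.
(Sports, Sports): Service A can switch to News (6 → 9). Not NE.
(Sports, News): Service A can switch to News (4 → 6). Not NE.
(News, Licensed): Service A can switch to Sports (0 → 7). Not NE.
(News, Sports): Service A gets 9, best alternative 6; Service B gets 10, best alternative 8. No profitable deviation — NE.
(News, News): Service B can switch to Licensed (1 → 8). Not NE.
(Bundled, Licensed): Service A can switch to Sports (2 → 7). Not NE.
(Bundled, Sports): Service A can switch to Sports (4 → 6). Not NE.
(Bundled, News): Service A can switch to Sports (3 → 4). Not NE.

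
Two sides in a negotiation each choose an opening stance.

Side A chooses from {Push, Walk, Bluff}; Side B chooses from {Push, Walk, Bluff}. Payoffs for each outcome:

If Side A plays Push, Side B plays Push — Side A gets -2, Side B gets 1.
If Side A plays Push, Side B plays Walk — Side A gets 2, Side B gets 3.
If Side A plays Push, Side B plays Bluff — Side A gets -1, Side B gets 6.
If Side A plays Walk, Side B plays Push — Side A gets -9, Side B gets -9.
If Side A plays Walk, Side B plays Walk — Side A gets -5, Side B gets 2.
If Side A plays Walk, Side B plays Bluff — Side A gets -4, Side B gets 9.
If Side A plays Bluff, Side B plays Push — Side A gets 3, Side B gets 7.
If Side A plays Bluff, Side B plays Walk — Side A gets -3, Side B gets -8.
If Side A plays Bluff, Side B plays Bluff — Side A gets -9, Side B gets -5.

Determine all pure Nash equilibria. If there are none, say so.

(Push, Bluff), (Bluff, Push)

Check each profile: it is a Nash equilibrium iff no player can strictly gain by switching unilaterally.
(Push, Push): Side A can switch to Bluff (-2 → 3). Not NE.
(Push, Walk): Side B can switch to Bluff (3 → 6). Not NE.
(Push, Bluff): Side A gets -1, best alternative -4; Side B gets 6, best alternative 3. No profitable deviation — NE.
(Walk, Push): Side A can switch to Push (-9 → -2). Not NE.
(Walk, Walk): Side A can switch to Push (-5 → 2). Not NE.
(Walk, Bluff): Side A can switch to Push (-4 → -1). Not NE.
(Bluff, Push): Side A gets 3, best alternative -2; Side B gets 7, best alternative -5. No profitable deviation — NE.
(Bluff, Walk): Side A can switch to Push (-3 → 2). Not NE.
(Bluff, Bluff): Side A can switch to Push (-9 → -1). Not NE.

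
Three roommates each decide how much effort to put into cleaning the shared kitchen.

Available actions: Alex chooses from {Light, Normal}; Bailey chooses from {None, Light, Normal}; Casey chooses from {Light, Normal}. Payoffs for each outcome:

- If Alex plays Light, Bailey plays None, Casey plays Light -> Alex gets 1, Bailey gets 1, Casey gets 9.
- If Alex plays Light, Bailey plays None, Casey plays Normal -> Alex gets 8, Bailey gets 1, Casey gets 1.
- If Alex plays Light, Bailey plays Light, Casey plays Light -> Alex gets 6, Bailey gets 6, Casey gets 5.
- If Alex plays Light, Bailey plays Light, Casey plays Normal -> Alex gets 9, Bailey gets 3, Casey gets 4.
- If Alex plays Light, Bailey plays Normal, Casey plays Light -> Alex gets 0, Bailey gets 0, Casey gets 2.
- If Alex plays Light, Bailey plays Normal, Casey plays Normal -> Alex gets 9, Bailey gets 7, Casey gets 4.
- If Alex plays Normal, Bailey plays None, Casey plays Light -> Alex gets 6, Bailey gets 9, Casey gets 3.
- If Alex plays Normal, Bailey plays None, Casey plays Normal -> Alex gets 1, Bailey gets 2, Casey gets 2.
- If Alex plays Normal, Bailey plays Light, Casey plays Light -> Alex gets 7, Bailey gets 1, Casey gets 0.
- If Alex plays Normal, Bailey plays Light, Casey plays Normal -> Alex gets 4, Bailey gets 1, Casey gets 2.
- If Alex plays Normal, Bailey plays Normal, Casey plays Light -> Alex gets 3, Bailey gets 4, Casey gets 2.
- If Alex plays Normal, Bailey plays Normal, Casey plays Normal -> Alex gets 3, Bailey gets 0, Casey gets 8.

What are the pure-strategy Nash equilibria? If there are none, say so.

For each player, find the best response to each opponent profile; mutual best responses are the pure NE.
Alex against (None, Light): payoffs 1, 6 → best response Normal.
Alex against (None, Normal): payoffs 8, 1 → best response Light.
Alex against (Light, Light): payoffs 6, 7 → best response Normal.
Alex against (Light, Normal): payoffs 9, 4 → best response Light.
Alex against (Normal, Light): payoffs 0, 3 → best response Normal.
Alex against (Normal, Normal): payoffs 9, 3 → best response Light.
Bailey against (Light, Light): payoffs 1, 6, 0 → best response Light.
Bailey against (Light, Normal): payoffs 1, 3, 7 → best response Normal.
Bailey against (Normal, Light): payoffs 9, 1, 4 → best response None.
Bailey against (Normal, Normal): payoffs 2, 1, 0 → best response None.
Casey against (Light, None): payoffs 9, 1 → best response Light.
Casey against (Light, Light): payoffs 5, 4 → best response Light.
Casey against (Light, Normal): payoffs 2, 4 → best response Normal.
Casey against (Normal, None): payoffs 3, 2 → best response Light.
Casey against (Normal, Light): payoffs 0, 2 → best response Normal.
Casey against (Normal, Normal): payoffs 2, 8 → best response Normal.
Mutual best responses: (Light, Normal, Normal); (Normal, None, Light).

(Light, Normal, Normal); (Normal, None, Light)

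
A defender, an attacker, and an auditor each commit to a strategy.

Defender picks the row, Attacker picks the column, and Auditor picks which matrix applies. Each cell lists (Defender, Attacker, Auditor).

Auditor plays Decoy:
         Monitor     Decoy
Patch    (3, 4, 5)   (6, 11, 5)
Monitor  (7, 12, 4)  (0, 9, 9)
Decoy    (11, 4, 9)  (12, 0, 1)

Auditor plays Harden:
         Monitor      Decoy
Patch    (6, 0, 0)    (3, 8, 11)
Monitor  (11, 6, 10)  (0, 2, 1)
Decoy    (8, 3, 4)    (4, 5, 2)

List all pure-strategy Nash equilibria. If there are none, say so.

The pure Nash equilibria are (Monitor, Monitor, Harden), (Decoy, Monitor, Decoy), (Decoy, Decoy, Harden).

Defender against (Monitor, Decoy): payoffs 3, 7, 11 → best response Decoy.
Defender against (Monitor, Harden): payoffs 6, 11, 8 → best response Monitor.
Defender against (Decoy, Decoy): payoffs 6, 0, 12 → best response Decoy.
Defender against (Decoy, Harden): payoffs 3, 0, 4 → best response Decoy.
Attacker against (Patch, Decoy): payoffs 4, 11 → best response Decoy.
Attacker against (Patch, Harden): payoffs 0, 8 → best response Decoy.
Attacker against (Monitor, Decoy): payoffs 12, 9 → best response Monitor.
Attacker against (Monitor, Harden): payoffs 6, 2 → best response Monitor.
Attacker against (Decoy, Decoy): payoffs 4, 0 → best response Monitor.
Attacker against (Decoy, Harden): payoffs 3, 5 → best response Decoy.
Auditor against (Patch, Monitor): payoffs 5, 0 → best response Decoy.
Auditor against (Patch, Decoy): payoffs 5, 11 → best response Harden.
Auditor against (Monitor, Monitor): payoffs 4, 10 → best response Harden.
Auditor against (Monitor, Decoy): payoffs 9, 1 → best response Decoy.
Auditor against (Decoy, Monitor): payoffs 9, 4 → best response Decoy.
Auditor against (Decoy, Decoy): payoffs 1, 2 → best response Harden.
Mutual best responses: (Monitor, Monitor, Harden); (Decoy, Monitor, Decoy); (Decoy, Decoy, Harden).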